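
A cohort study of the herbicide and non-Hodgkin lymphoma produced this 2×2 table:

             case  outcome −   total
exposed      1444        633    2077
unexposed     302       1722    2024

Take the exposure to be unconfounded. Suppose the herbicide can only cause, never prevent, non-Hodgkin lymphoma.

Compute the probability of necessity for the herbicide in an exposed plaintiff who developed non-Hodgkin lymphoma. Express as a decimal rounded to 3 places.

PN ≈ 0.785

p₁ = P(outcome | exposed) = 1444/2077 = 0.69523
p₀ = P(outcome | unexposed) = 302/2024 = 0.14921
Under exogeneity and monotonicity, PN = (p₁ − p₀) / p₁.
PN = (0.69523 − 0.14921) / 0.69523 = 0.54602 / 0.69523 ≈ 0.7854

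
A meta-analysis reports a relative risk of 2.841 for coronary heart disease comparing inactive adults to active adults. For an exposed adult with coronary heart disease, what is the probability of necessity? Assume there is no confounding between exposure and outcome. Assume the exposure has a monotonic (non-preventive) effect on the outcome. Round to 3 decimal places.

Under exogeneity and monotonicity, PN = (RR − 1) / RR = 1 − 1/RR.
PN = (2.841 − 1) / 2.841 = 1.841 / 2.841 ≈ 0.6480

PN ≈ 0.648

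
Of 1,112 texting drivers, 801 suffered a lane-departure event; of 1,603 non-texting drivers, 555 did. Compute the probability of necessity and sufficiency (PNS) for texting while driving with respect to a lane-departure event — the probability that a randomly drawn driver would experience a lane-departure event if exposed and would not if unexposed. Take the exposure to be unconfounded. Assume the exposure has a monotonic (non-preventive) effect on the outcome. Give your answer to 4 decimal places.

PNS ≈ 0.3741

p₁ = P(outcome | exposed) = 801/1112 = 0.72032
p₀ = P(outcome | unexposed) = 555/1603 = 0.34623
Under exogeneity and monotonicity, PNS = p₁ − p₀.
PNS = 0.72032 − 0.34623 = 0.3741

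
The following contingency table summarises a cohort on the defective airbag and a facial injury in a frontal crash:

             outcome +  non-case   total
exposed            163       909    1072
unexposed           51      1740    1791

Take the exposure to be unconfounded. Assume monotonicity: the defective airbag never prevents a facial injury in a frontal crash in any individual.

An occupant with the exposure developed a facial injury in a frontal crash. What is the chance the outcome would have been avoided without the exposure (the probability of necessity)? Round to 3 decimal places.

p₁ = P(outcome | exposed) = 163/1072 = 0.15205
p₀ = P(outcome | unexposed) = 51/1791 = 0.028476
Under exogeneity and monotonicity, PN = (p₁ − p₀) / p₁.
PN = (0.15205 − 0.028476) / 0.15205 = 0.12358 / 0.15205 ≈ 0.8127

PN ≈ 0.813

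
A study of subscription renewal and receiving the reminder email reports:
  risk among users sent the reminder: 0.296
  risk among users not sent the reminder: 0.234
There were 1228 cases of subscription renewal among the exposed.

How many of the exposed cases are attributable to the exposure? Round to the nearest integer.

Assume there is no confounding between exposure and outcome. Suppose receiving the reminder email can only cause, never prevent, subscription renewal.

Let p₁ = 0.296, p₀ = 0.234.
PN = (p₁ − p₀)/p₁ = (0.296 − 0.234) / 0.296 ≈ 0.20946.
Attributable cases ≈ PN × (exposed cases) = 0.20946 × 1228 ≈ 257.22.

about 257 cases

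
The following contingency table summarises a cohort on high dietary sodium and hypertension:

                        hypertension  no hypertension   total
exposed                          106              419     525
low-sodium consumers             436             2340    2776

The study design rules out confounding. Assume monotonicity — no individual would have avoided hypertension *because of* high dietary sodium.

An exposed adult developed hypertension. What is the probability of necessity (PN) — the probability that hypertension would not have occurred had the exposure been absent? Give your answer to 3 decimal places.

p₁ = P(outcome | exposed) = 106/525 = 0.2019
p₀ = P(outcome | unexposed) = 436/2776 = 0.15706
Under exogeneity and monotonicity, PN = (p₁ − p₀)/p₁.
PN = (0.2019 − 0.15706) / 0.2019 ≈ 0.2221

PN ≈ 0.222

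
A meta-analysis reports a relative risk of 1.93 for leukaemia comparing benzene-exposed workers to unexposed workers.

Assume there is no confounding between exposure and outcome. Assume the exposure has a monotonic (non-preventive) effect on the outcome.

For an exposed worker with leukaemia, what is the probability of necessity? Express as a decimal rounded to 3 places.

PN ≈ 0.482

Under exogeneity and monotonicity, PN = (RR − 1) / RR = 1 − 1/RR.
PN = (1.93 − 1) / 1.93 = 0.93 / 1.93 ≈ 0.4819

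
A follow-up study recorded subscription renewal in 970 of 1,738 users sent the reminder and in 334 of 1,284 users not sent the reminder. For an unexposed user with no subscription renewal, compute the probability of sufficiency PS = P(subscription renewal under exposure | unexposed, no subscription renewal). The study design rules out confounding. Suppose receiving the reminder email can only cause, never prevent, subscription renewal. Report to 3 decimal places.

p₁ = P(outcome | exposed) = 970/1738 = 0.55811
p₀ = P(outcome | unexposed) = 334/1284 = 0.26012
Under exogeneity and monotonicity, PS = (p₁ − p₀) / (1 − p₀).
PS = (0.55811 − 0.26012) / (1 − 0.26012) = 0.29799 / 0.73988 ≈ 0.4028

PS ≈ 0.403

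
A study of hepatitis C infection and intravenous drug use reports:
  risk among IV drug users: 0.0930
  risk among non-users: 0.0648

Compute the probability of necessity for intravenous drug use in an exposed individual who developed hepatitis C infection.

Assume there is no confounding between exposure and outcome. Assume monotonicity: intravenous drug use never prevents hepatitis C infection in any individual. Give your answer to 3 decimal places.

Let p₁ = 0.093, p₀ = 0.0648.
Under exogeneity and monotonicity, PN = (p₁ − p₀) / p₁.
PN = (0.093 − 0.0648) / 0.093 = 0.0282 / 0.093 ≈ 0.3032

PN ≈ 0.303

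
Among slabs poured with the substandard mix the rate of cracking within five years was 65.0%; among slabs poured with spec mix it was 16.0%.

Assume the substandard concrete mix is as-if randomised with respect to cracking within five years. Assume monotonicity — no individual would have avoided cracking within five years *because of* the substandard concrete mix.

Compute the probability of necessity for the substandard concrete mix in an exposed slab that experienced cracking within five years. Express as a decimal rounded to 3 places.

PN ≈ 0.754

p₁ = 0.65, p₀ = 0.16.
Under exogeneity and monotonicity, PN = (p₁ − p₀) / p₁.
PN = (0.65 − 0.16) / 0.65 = 0.49 / 0.65 ≈ 0.7538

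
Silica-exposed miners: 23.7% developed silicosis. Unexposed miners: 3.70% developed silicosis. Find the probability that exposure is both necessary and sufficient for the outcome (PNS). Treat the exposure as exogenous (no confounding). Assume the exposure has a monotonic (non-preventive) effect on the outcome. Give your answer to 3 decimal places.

p₁ = 0.237, p₀ = 0.037.
Under exogeneity and monotonicity, PNS = p₁ − p₀.
PNS = 0.237 − 0.037 = 0.2

PNS ≈ 0.200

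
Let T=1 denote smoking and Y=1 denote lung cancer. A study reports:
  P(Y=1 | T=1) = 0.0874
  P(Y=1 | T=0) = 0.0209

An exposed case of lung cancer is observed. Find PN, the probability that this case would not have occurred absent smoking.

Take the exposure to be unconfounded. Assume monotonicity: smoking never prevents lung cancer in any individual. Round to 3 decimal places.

Let p₁ = 0.0874, p₀ = 0.0209.
Under exogeneity and monotonicity, PN = (p₁ − p₀) / p₁.
PN = (0.0874 − 0.0209) / 0.0874 = 0.0665 / 0.0874 ≈ 0.7609

PN ≈ 0.761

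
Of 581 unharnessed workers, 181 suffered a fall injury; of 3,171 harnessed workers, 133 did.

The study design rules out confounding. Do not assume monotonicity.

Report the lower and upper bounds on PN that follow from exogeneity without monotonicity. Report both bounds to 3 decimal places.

0.865 ≤ PN ≤ 1.000

p₁ = P(outcome | exposed) = 181/581 = 0.31153
p₀ = P(outcome | unexposed) = 133/3171 = 0.041943
Under exogeneity alone the bounds on PN are max{0,(p₁−p₀)/p₁} ≤ PN ≤ min{1,(1−p₀)/p₁}.
  lower = (p₁ − p₀)/p₁ = 0.26959 / 0.31153 ≈ 0.8654
  upper = min{1, (1 − p₀)/p₁} = 0.95806 / 0.31153 ≈ 3.0753 → capped at 1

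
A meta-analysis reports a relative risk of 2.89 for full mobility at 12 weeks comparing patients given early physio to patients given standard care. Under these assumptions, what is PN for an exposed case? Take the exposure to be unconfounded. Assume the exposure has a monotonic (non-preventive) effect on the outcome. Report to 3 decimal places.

PN ≈ 0.654

Under exogeneity and monotonicity, PN = (RR − 1) / RR = 1 − 1/RR.
PN = (2.89 − 1) / 2.89 = 1.89 / 2.89 ≈ 0.6540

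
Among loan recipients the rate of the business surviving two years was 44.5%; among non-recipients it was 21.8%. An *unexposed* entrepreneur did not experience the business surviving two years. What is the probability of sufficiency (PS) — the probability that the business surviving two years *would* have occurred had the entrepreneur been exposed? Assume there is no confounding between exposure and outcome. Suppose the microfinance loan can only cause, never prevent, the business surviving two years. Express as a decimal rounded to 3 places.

p₁ = 0.445, p₀ = 0.218.
Under exogeneity and monotonicity, PS = (p₁ − p₀) / (1 − p₀).
PS = (0.445 − 0.218) / (1 − 0.218) = 0.227 / 0.782 ≈ 0.2903

PS ≈ 0.290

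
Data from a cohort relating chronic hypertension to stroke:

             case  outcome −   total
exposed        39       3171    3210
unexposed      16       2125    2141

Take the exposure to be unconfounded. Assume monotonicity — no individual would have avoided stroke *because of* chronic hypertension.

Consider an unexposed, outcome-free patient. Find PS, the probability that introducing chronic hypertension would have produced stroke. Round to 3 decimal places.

PS ≈ 0.005

p₁ = P(outcome | exposed) = 39/3210 = 0.01215
p₀ = P(outcome | unexposed) = 16/2141 = 0.0074731
Under exogeneity and monotonicity, PS = (p₁ − p₀)/(1 − p₀).
PS = (0.01215 − 0.0074731) / 0.99253 ≈ 0.0047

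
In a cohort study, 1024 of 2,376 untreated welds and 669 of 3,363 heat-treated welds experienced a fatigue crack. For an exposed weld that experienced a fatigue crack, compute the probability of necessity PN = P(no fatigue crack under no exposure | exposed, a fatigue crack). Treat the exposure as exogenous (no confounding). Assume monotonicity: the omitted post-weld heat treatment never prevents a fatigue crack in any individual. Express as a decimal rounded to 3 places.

p₁ = P(outcome | exposed) = 1024/2376 = 0.43098
p₀ = P(outcome | unexposed) = 669/3363 = 0.19893
Under exogeneity and monotonicity, PN = (p₁ − p₀) / p₁.
PN = (0.43098 − 0.19893) / 0.43098 = 0.23205 / 0.43098 ≈ 0.5384

PN ≈ 0.538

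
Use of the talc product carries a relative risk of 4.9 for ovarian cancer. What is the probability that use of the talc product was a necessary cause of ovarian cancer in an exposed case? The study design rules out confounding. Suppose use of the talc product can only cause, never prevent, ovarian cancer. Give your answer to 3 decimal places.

PN ≈ 0.796

Under exogeneity and monotonicity, PN = (RR − 1) / RR = 1 − 1/RR.
PN = (4.9 − 1) / 4.9 = 3.9 / 4.9 ≈ 0.7959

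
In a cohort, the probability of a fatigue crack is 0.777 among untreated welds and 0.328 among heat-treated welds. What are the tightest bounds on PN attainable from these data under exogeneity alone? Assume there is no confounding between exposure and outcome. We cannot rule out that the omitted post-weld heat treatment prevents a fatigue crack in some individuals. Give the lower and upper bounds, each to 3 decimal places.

0.578 ≤ PN ≤ 0.865

Let p₁ = 0.777, p₀ = 0.328.
Under exogeneity alone the bounds on PN are max{0,(p₁−p₀)/p₁} ≤ PN ≤ min{1,(1−p₀)/p₁}.
  lower = (p₁ − p₀)/p₁ = 0.449 / 0.777 ≈ 0.5779
  upper = min{1, (1 − p₀)/p₁} = 0.672 / 0.777 ≈ 0.8649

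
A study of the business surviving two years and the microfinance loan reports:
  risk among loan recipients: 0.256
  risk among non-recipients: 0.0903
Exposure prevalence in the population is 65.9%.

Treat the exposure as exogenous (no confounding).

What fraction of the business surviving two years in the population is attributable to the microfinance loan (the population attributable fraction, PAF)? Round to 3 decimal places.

PAF ≈ 0.547

Let p₁ = 0.256, p₀ = 0.0903.
Overall risk P(Y=1) = π·p₁ + (1−π)·p₀ = 0.659×0.256 + 0.341×0.0903 = 0.1995.
Under exogeneity, PAF = [P(Y=1) − p₀] / P(Y=1).
PAF = (0.1995 − 0.0903) / 0.1995 ≈ 0.5474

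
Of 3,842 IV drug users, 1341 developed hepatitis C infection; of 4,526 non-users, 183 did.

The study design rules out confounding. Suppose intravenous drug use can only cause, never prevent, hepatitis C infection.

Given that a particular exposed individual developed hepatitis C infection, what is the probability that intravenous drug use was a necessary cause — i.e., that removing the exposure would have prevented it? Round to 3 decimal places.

p₁ = P(outcome | exposed) = 1341/3842 = 0.34904
p₀ = P(outcome | unexposed) = 183/4526 = 0.040433
Under exogeneity and monotonicity, PN = (p₁ − p₀) / p₁.
PN = (0.34904 − 0.040433) / 0.34904 = 0.3086 / 0.34904 ≈ 0.8842

PN ≈ 0.884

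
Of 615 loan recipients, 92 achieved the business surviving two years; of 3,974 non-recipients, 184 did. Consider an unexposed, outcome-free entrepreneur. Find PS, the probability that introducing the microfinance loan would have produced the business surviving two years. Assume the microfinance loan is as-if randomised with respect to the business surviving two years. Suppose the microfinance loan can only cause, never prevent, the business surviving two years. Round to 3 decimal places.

p₁ = P(outcome | exposed) = 92/615 = 0.14959
p₀ = P(outcome | unexposed) = 184/3974 = 0.046301
Under exogeneity and monotonicity, PS = (p₁ − p₀) / (1 − p₀).
PS = (0.14959 − 0.046301) / (1 − 0.046301) = 0.10329 / 0.9537 ≈ 0.1083

PS ≈ 0.108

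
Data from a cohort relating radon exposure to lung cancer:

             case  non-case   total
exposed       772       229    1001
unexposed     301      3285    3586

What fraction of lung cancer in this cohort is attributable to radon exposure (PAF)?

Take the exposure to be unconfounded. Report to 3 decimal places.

PAF ≈ 0.641

p₁ = P(outcome | exposed) = 772/1001 = 0.77123
p₀ = P(outcome | unexposed) = 301/3586 = 0.083938
Exposure prevalence π = 1001/4587 = 0.21823; overall risk P(Y=1) = 0.23392.
Under exogeneity, PAF = [P(Y=1) − p₀]/P(Y=1).
PAF = (0.23392 − 0.083938) / 0.23392 ≈ 0.6412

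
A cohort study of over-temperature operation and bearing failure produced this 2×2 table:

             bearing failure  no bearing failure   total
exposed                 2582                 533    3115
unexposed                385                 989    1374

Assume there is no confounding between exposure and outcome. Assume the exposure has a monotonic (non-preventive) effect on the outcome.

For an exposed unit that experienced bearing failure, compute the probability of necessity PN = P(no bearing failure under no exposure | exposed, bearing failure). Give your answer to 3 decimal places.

p₁ = P(outcome | exposed) = 2582/3115 = 0.82889
p₀ = P(outcome | unexposed) = 385/1374 = 0.2802
Under exogeneity and monotonicity, PN = (p₁ − p₀)/p₁.
PN = (0.82889 − 0.2802) / 0.82889 ≈ 0.6620

PN ≈ 0.662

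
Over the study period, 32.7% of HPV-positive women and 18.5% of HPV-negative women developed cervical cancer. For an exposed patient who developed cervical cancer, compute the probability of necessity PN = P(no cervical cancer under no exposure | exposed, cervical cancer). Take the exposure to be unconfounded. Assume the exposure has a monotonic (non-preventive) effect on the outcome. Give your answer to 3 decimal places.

p₁ = 0.327, p₀ = 0.185.
Under exogeneity and monotonicity, PN = (p₁ − p₀) / p₁.
PN = (0.327 − 0.185) / 0.327 = 0.142 / 0.327 ≈ 0.4343

PN ≈ 0.434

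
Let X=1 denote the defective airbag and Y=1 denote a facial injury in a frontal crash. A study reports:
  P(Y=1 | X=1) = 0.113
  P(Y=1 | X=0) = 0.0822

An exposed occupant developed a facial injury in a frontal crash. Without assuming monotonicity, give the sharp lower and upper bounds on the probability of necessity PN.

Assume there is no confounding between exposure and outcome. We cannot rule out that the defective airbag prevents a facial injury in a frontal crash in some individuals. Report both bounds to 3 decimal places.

0.273 ≤ PN ≤ 1.000

Let p₁ = 0.113, p₀ = 0.0822.
Under exogeneity alone the bounds on PN are max{0,(p₁−p₀)/p₁} ≤ PN ≤ min{1,(1−p₀)/p₁}.
  lower = (p₁ − p₀)/p₁ = 0.0308 / 0.113 ≈ 0.2726
  upper = min{1, (1 − p₀)/p₁} = 0.9178 / 0.113 ≈ 8.1221 → capped at 1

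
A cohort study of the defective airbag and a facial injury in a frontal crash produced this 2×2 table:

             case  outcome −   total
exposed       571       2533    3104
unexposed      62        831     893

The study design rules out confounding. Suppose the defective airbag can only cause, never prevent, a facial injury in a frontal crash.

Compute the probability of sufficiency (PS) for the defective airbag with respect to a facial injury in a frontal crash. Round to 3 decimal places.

PS ≈ 0.123

p₁ = P(outcome | exposed) = 571/3104 = 0.18396
p₀ = P(outcome | unexposed) = 62/893 = 0.069429
Under exogeneity and monotonicity, PS = (p₁ − p₀) / (1 − p₀).
PS = (0.18396 − 0.069429) / (1 − 0.069429) = 0.11453 / 0.93057 ≈ 0.1231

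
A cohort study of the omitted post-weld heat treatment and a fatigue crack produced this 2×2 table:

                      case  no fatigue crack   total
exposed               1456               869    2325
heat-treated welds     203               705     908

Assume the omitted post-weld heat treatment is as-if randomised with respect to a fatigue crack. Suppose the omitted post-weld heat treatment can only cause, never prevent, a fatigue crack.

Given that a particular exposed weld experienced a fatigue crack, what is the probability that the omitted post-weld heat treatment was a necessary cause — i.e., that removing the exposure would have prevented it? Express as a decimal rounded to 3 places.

p₁ = P(outcome | exposed) = 1456/2325 = 0.62624
p₀ = P(outcome | unexposed) = 203/908 = 0.22357
Under exogeneity and monotonicity, PN = (p₁ − p₀)/p₁.
PN = (0.62624 − 0.22357) / 0.62624 ≈ 0.6430

PN ≈ 0.643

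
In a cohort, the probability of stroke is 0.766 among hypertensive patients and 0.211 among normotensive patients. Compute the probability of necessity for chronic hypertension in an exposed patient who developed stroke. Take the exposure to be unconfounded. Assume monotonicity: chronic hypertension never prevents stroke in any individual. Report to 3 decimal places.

PN ≈ 0.725

Let p₁ = 0.766, p₀ = 0.211.
Under exogeneity and monotonicity, PN = (p₁ − p₀) / p₁.
PN = (0.766 − 0.211) / 0.766 = 0.555 / 0.766 ≈ 0.7245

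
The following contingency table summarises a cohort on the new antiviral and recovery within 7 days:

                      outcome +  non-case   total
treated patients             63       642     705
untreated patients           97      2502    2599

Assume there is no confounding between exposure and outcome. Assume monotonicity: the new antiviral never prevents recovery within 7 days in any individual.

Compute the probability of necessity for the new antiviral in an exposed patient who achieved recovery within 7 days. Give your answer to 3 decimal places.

PN ≈ 0.582

p₁ = P(outcome | exposed) = 63/705 = 0.089362
p₀ = P(outcome | unexposed) = 97/2599 = 0.037322
Under exogeneity and monotonicity, PN = (p₁ − p₀)/p₁.
PN = (0.089362 − 0.037322) / 0.089362 ≈ 0.5823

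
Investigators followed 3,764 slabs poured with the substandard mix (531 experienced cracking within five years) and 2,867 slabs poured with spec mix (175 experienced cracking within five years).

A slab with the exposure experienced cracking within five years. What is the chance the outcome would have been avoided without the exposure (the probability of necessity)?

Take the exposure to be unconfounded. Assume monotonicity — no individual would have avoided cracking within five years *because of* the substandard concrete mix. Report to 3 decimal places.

p₁ = P(outcome | exposed) = 531/3764 = 0.14107
p₀ = P(outcome | unexposed) = 175/2867 = 0.061039
Under exogeneity and monotonicity, PN = (p₁ − p₀) / p₁.
PN = (0.14107 − 0.061039) / 0.14107 = 0.080034 / 0.14107 ≈ 0.5673

PN ≈ 0.567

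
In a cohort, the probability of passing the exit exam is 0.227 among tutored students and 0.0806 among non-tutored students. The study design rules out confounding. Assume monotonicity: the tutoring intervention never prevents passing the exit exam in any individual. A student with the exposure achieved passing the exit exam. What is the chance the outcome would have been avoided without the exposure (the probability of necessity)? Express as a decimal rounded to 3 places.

PN ≈ 0.645

Let p₁ = 0.227, p₀ = 0.0806.
Under exogeneity and monotonicity, PN = (p₁ − p₀) / p₁.
PN = (0.227 − 0.0806) / 0.227 = 0.1464 / 0.227 ≈ 0.6449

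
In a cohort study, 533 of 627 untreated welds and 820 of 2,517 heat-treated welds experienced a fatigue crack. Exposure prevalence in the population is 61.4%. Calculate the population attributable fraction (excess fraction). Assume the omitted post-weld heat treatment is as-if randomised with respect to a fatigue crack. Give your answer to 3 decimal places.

PAF ≈ 0.497

p₁ = P(outcome | exposed) = 533/627 = 0.85008
p₀ = P(outcome | unexposed) = 820/2517 = 0.32578
Overall risk P(Y=1) = π·p₁ + (1−π)·p₀ = 0.614×0.85008 + 0.386×0.32578 = 0.6477.
Under exogeneity, PAF = [P(Y=1) − p₀] / P(Y=1).
PAF = (0.6477 − 0.32578) / 0.6477 ≈ 0.4970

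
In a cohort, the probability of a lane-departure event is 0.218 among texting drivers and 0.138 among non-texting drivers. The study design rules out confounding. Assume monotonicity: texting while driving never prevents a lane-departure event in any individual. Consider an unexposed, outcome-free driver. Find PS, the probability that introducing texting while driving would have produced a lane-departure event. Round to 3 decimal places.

Let p₁ = 0.218, p₀ = 0.138.
Under exogeneity and monotonicity, PS = (p₁ − p₀) / (1 − p₀).
PS = (0.218 − 0.138) / (1 − 0.138) = 0.08 / 0.862 ≈ 0.0928

PS ≈ 0.093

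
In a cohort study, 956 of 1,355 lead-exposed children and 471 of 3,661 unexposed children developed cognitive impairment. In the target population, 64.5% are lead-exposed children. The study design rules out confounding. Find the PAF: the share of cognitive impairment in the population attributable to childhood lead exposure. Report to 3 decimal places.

p₁ = P(outcome | exposed) = 956/1355 = 0.70554
p₀ = P(outcome | unexposed) = 471/3661 = 0.12865
Overall risk P(Y=1) = π·p₁ + (1−π)·p₀ = 0.645×0.70554 + 0.355×0.12865 = 0.50074.
Under exogeneity, PAF = [P(Y=1) − p₀] / P(Y=1).
PAF = (0.50074 − 0.12865) / 0.50074 ≈ 0.7431

PAF ≈ 0.743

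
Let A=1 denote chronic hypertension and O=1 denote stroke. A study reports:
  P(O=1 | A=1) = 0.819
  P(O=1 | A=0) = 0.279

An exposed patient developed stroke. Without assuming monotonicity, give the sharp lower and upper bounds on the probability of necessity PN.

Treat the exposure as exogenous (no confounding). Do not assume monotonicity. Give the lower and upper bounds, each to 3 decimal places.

0.659 ≤ PN ≤ 0.880

Let p₁ = 0.819, p₀ = 0.279.
Under exogeneity alone the bounds on PN are max{0,(p₁−p₀)/p₁} ≤ PN ≤ min{1,(1−p₀)/p₁}.
  lower = (p₁ − p₀)/p₁ = 0.54 / 0.819 ≈ 0.6593
  upper = min{1, (1 − p₀)/p₁} = 0.721 / 0.819 ≈ 0.8803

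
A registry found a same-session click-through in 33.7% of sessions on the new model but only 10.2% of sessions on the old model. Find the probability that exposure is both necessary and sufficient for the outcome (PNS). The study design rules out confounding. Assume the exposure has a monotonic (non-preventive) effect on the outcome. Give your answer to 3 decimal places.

p₁ = 0.337, p₀ = 0.102.
Under exogeneity and monotonicity, PNS = p₁ − p₀.
PNS = 0.337 − 0.102 = 0.235

PNS ≈ 0.235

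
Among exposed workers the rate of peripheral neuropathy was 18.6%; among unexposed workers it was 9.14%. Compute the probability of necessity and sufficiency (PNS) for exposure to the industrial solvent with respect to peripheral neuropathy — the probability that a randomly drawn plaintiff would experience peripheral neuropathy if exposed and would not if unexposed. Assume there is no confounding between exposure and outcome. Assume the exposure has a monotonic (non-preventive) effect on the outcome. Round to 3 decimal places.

p₁ = 0.186, p₀ = 0.0914.
Under exogeneity and monotonicity, PNS = p₁ − p₀.
PNS = 0.186 − 0.0914 = 0.0946

PNS ≈ 0.095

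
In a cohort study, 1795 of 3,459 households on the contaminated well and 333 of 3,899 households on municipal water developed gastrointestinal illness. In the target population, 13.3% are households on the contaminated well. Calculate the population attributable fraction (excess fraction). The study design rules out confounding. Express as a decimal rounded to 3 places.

p₁ = P(outcome | exposed) = 1795/3459 = 0.51894
p₀ = P(outcome | unexposed) = 333/3899 = 0.085407
Overall risk P(Y=1) = π·p₁ + (1−π)·p₀ = 0.133×0.51894 + 0.867×0.085407 = 0.14307.
Under exogeneity, PAF = [P(Y=1) − p₀] / P(Y=1).
PAF = (0.14307 − 0.085407) / 0.14307 ≈ 0.4030

PAF ≈ 0.403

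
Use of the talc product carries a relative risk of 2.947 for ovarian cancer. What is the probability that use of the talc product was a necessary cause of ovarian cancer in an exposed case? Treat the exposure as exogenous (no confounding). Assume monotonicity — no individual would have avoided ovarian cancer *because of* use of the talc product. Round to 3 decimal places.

Under exogeneity and monotonicity, PN = (RR − 1) / RR = 1 − 1/RR.
PN = (2.947 − 1) / 2.947 = 1.947 / 2.947 ≈ 0.6607

PN ≈ 0.661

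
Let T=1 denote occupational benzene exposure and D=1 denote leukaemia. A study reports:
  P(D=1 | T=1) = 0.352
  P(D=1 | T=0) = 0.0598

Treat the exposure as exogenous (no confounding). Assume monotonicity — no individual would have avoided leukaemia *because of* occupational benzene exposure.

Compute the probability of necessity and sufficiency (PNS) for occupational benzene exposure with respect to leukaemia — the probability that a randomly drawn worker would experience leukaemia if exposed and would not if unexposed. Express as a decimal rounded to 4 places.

PNS ≈ 0.2922

Let p₁ = 0.352, p₀ = 0.0598.
Under exogeneity and monotonicity, PNS = p₁ − p₀.
PNS = 0.352 − 0.0598 = 0.2922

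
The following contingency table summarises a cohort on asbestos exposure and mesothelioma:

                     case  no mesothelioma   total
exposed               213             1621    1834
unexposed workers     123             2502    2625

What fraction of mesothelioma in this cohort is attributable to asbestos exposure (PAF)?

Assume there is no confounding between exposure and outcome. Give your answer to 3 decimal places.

p₁ = P(outcome | exposed) = 213/1834 = 0.11614
p₀ = P(outcome | unexposed) = 123/2625 = 0.046857
Exposure prevalence π = 1834/4459 = 0.4113; overall risk P(Y=1) = 0.075353.
Under exogeneity, PAF = [P(Y=1) − p₀]/P(Y=1).
PAF = (0.075353 − 0.046857) / 0.075353 ≈ 0.3782

PAF ≈ 0.378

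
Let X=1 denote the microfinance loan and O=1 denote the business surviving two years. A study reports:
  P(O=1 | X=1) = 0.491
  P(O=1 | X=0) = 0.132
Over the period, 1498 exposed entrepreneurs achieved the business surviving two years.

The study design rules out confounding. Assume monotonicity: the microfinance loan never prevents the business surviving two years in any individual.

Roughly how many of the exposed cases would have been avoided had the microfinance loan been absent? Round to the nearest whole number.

Let p₁ = 0.491, p₀ = 0.132.
PN = (p₁ − p₀)/p₁ = (0.491 − 0.132) / 0.491 ≈ 0.73116.
Attributable cases ≈ PN × (exposed cases) = 0.73116 × 1498 ≈ 1095.28.

about 1095 cases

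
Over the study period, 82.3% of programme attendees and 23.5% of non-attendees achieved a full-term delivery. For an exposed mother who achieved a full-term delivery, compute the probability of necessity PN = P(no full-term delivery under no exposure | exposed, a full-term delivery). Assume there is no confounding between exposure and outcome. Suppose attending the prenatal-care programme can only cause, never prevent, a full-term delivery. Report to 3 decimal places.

PN ≈ 0.714

p₁ = 0.823, p₀ = 0.235.
Under exogeneity and monotonicity, PN = (p₁ − p₀) / p₁.
PN = (0.823 − 0.235) / 0.823 = 0.588 / 0.823 ≈ 0.7145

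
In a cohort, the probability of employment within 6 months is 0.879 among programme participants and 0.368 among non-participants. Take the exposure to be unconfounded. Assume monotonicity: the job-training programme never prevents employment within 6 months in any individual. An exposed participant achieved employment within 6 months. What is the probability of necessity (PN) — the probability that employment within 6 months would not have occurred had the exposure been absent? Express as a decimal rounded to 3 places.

Let p₁ = 0.879, p₀ = 0.368.
Under exogeneity and monotonicity, PN = (p₁ − p₀) / p₁.
PN = (0.879 − 0.368) / 0.879 = 0.511 / 0.879 ≈ 0.5813

PN ≈ 0.581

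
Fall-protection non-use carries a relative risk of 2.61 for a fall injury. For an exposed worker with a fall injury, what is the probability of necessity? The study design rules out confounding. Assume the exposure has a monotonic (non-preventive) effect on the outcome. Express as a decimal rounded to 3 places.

PN ≈ 0.617

Under exogeneity and monotonicity, PN = (RR − 1) / RR = 1 − 1/RR.
PN = (2.61 − 1) / 2.61 = 1.61 / 2.61 ≈ 0.6169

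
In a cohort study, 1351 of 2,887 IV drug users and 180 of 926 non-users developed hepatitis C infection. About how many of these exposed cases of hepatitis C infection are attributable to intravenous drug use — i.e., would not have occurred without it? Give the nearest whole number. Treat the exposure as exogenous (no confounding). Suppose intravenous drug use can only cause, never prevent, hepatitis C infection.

about 790 cases

p₁ = P(outcome | exposed) = 1351/2887 = 0.46796
p₀ = P(outcome | unexposed) = 180/926 = 0.19438
PN = (p₁ − p₀)/p₁ = (0.46796 − 0.19438) / 0.46796 ≈ 0.58461.
Attributable cases ≈ PN × (exposed cases) = 0.58461 × 1351 ≈ 789.81.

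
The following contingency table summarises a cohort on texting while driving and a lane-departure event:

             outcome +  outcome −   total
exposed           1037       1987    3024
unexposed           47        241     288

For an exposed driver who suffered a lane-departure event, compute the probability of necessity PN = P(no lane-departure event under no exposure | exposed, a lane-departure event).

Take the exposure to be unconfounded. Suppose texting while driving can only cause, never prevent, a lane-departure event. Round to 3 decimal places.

p₁ = P(outcome | exposed) = 1037/3024 = 0.34292
p₀ = P(outcome | unexposed) = 47/288 = 0.16319
Under exogeneity and monotonicity, PN = (p₁ − p₀) / p₁.
PN = (0.34292 − 0.16319) / 0.34292 = 0.17973 / 0.34292 ≈ 0.5241

PN ≈ 0.524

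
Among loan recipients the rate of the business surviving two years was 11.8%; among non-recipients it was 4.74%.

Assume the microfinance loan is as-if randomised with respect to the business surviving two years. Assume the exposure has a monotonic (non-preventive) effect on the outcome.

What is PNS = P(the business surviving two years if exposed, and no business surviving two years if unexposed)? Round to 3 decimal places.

p₁ = 0.118, p₀ = 0.0474.
Under exogeneity and monotonicity, PNS = p₁ − p₀.
PNS = 0.118 − 0.0474 = 0.0706

PNS ≈ 0.071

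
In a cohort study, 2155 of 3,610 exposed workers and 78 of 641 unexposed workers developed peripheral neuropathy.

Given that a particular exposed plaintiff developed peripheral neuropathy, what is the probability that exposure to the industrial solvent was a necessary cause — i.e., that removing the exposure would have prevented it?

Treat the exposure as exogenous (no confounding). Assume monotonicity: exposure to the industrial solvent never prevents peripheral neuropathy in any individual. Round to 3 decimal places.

PN ≈ 0.796

p₁ = P(outcome | exposed) = 2155/3610 = 0.59695
p₀ = P(outcome | unexposed) = 78/641 = 0.12168
Under exogeneity and monotonicity, PN = (p₁ − p₀) / p₁.
PN = (0.59695 − 0.12168) / 0.59695 = 0.47527 / 0.59695 ≈ 0.7962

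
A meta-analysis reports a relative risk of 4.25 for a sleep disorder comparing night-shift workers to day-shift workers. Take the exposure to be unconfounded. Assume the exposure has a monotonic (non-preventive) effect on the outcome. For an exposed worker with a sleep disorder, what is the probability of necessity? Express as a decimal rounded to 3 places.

Under exogeneity and monotonicity, PN = (RR − 1) / RR = 1 − 1/RR.
PN = (4.25 − 1) / 4.25 = 3.25 / 4.25 ≈ 0.7647

PN ≈ 0.765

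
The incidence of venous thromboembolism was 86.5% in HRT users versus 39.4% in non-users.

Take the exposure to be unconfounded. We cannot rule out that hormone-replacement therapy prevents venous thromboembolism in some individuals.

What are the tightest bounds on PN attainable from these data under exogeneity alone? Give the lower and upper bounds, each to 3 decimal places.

0.545 ≤ PN ≤ 0.701

p₁ = 0.865, p₀ = 0.394.
Under exogeneity alone the bounds on PN are max{0,(p₁−p₀)/p₁} ≤ PN ≤ min{1,(1−p₀)/p₁}.
  lower = (p₁ − p₀)/p₁ = 0.471 / 0.865 ≈ 0.5445
  upper = min{1, (1 − p₀)/p₁} = 0.606 / 0.865 ≈ 0.7006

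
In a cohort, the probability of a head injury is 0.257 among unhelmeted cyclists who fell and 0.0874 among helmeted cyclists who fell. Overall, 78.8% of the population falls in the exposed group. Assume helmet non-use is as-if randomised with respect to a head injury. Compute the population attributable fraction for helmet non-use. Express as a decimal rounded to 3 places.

Let p₁ = 0.257, p₀ = 0.0874.
Overall risk P(Y=1) = π·p₁ + (1−π)·p₀ = 0.788×0.257 + 0.212×0.0874 = 0.22104.
Under exogeneity, PAF = [P(Y=1) − p₀] / P(Y=1).
PAF = (0.22104 − 0.0874) / 0.22104 ≈ 0.6046

PAF ≈ 0.605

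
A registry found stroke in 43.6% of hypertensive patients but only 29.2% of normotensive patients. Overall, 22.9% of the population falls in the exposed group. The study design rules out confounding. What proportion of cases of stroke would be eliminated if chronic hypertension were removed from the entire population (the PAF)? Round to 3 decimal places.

p₁ = 0.436, p₀ = 0.292.
Overall risk P(Y=1) = π·p₁ + (1−π)·p₀ = 0.229×0.436 + 0.771×0.292 = 0.32498.
Under exogeneity, PAF = [P(Y=1) − p₀] / P(Y=1).
PAF = (0.32498 − 0.292) / 0.32498 ≈ 0.1015

PAF ≈ 0.101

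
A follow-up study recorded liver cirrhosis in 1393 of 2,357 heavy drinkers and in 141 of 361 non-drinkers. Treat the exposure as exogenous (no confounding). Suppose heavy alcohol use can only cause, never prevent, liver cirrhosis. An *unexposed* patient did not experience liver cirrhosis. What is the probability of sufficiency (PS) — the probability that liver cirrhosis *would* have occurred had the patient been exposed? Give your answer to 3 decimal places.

p₁ = P(outcome | exposed) = 1393/2357 = 0.59101
p₀ = P(outcome | unexposed) = 141/361 = 0.39058
Under exogeneity and monotonicity, PS = (p₁ − p₀) / (1 − p₀).
PS = (0.59101 − 0.39058) / (1 − 0.39058) = 0.20042 / 0.60942 ≈ 0.3289

PS ≈ 0.329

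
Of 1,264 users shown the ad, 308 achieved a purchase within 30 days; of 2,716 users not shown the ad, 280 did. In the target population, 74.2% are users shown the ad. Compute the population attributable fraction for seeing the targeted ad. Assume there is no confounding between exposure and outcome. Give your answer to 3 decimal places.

PAF ≈ 0.503

p₁ = P(outcome | exposed) = 308/1264 = 0.24367
p₀ = P(outcome | unexposed) = 280/2716 = 0.10309
Overall risk P(Y=1) = π·p₁ + (1−π)·p₀ = 0.742×0.24367 + 0.258×0.10309 = 0.2074.
Under exogeneity, PAF = [P(Y=1) − p₀] / P(Y=1).
PAF = (0.2074 − 0.10309) / 0.2074 ≈ 0.5029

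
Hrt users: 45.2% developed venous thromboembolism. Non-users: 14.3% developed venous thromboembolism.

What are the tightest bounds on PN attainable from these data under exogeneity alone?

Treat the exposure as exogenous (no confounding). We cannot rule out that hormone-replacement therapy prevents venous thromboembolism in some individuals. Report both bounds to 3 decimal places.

0.684 ≤ PN ≤ 1.000

p₁ = 0.452, p₀ = 0.143.
Under exogeneity alone the bounds on PN are max{0,(p₁−p₀)/p₁} ≤ PN ≤ min{1,(1−p₀)/p₁}.
  lower = (p₁ − p₀)/p₁ = 0.309 / 0.452 ≈ 0.6836
  upper = min{1, (1 − p₀)/p₁} = 0.857 / 0.452 ≈ 1.8960 → capped at 1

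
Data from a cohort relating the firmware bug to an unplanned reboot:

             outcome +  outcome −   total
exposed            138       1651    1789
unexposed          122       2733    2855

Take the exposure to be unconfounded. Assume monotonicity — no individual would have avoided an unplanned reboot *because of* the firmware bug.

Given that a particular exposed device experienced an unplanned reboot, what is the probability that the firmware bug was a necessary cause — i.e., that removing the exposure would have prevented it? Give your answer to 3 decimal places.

PN ≈ 0.446

p₁ = P(outcome | exposed) = 138/1789 = 0.077138
p₀ = P(outcome | unexposed) = 122/2855 = 0.042732
Under exogeneity and monotonicity, PN = (p₁ − p₀)/p₁.
PN = (0.077138 − 0.042732) / 0.077138 ≈ 0.4460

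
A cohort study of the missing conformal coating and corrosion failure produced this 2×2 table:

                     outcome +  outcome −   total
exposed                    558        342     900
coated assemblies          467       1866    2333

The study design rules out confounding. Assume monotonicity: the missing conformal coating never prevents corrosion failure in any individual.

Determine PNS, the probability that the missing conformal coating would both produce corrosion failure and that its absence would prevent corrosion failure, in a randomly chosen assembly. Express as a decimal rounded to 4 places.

PNS ≈ 0.4198

p₁ = P(outcome | exposed) = 558/900 = 0.62
p₀ = P(outcome | unexposed) = 467/2333 = 0.20017
Under exogeneity and monotonicity, PNS = p₁ − p₀.
PNS = 0.62 − 0.20017 = 0.41983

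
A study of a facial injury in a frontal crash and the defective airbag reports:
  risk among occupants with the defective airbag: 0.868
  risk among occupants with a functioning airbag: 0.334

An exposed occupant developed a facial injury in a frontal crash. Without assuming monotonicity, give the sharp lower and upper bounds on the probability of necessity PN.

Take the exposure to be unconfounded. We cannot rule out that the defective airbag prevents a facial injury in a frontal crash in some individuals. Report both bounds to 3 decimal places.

Let p₁ = 0.868, p₀ = 0.334.
Under exogeneity alone the bounds on PN are max{0,(p₁−p₀)/p₁} ≤ PN ≤ min{1,(1−p₀)/p₁}.
  lower = (p₁ − p₀)/p₁ = 0.534 / 0.868 ≈ 0.6152
  upper = min{1, (1 − p₀)/p₁} = 0.666 / 0.868 ≈ 0.7673

0.615 ≤ PN ≤ 0.767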